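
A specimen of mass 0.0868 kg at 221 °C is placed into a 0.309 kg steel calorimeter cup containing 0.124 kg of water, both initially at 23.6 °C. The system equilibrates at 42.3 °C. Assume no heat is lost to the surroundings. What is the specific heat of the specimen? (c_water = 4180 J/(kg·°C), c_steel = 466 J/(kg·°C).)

Heat gained plus heat lost sum to zero:
0.0868×c×(42.3 − 221) + 0.124×4180×(42.3 − 23.6) + 0.309×466×(42.3 − 23.6) = 0
-15.51 c = -12385
c = -12385/-15.51 ≈ 798.5 J/(kg·°C)

c ≈ 798 J/(kg·°C)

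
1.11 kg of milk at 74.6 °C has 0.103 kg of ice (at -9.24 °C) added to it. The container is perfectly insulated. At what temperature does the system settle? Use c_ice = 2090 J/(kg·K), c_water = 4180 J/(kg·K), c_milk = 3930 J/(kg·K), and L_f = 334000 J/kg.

T_f ≈ 60.3 °C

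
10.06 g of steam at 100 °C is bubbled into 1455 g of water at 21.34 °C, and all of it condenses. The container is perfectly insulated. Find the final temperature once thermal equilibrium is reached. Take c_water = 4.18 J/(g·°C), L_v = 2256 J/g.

T_f ≈ 25.6 °C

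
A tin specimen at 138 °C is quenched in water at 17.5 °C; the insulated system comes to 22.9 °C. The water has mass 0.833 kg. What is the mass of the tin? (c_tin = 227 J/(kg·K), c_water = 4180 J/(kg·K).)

m ≈ 0.72 kg

Setting the total heat transfer to zero:
m×227×(22.9 − 138) + 0.833×4180×(22.9 − 17.5) = 0
-26128 m = -18802
m = -18802/-26128 ≈ 0.7196 kg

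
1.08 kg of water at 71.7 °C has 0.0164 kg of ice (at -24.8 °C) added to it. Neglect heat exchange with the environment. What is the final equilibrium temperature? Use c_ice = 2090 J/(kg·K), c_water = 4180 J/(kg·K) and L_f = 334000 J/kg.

T_f ≈ 69.2 °C

Let T be the final temperature. ΣQ_i = 0:
warm ice to 0 °C: 0.0164·2090·(0 − (-24.8)) = 850.04; fusion: m_ice L_f = 0.0164·334000 = 5477.6; warm the meltwater: 68.55 T; water cools: 1.08·4180·(T − 71.7) = 4514.4(T − 71.7)
4583 T = 323682 − 6327.6 = 317355
T ≈ 69.25 °C. Since T > 0 °C, the all-ice-melts assumption holds.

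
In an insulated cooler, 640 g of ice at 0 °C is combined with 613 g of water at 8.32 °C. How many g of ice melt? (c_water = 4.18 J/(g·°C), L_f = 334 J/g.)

Water can give up m c ΔT = 613×4.18×8.32 = 21319 J before reaching 0 °C.
Fully melting the ice requires m_ice L_f = 640×334 = 213760 J.
21319 J < 213760 J, so only part of the ice melts and the system sits at 0 °C.
m_melt = 21319 / L_f = 63.83 g.

m_melted ≈ 63.8 g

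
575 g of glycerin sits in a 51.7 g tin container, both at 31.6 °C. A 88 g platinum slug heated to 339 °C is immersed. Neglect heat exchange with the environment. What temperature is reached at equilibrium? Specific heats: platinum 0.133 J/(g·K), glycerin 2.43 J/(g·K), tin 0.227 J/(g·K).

Taking heat into each body as positive, Σ m c ΔT = 0:
88·0.133·(T − 339) + 575·2.43·(T − 31.6) + 51.7·0.227·(T − 31.6) = 0
11.7(T − 339) + 1397.2(T − 31.6) + 11.74(T − 31.6) = 0
1420.7 T = 48492
T = 48492/1420.7 ≈ 34.13 °C

T_f ≈ 34.1 °C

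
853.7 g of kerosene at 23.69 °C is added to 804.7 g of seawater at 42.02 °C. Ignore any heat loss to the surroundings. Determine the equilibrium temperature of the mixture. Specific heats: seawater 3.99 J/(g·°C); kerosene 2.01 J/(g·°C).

T_f ≈ 35.6 °C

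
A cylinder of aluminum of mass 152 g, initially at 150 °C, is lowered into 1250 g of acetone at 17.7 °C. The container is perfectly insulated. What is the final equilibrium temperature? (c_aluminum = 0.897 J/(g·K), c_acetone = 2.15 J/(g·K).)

T_f ≈ 24.1 °C

Heat gained plus heat lost sum to zero:
152*0.897*(T − 150) + 1250*2.15*(T − 17.7) = 0
136.34(T − 150) + 2687.5(T − 17.7) = 0
2823.8 T = 68020
T = 68020 / 2823.8 = 24.1 °C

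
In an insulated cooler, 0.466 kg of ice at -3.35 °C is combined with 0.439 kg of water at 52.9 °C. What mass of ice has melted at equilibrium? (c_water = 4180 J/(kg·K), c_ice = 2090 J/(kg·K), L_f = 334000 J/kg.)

Water can give up m c ΔT = 0.439·4180·52.9 = 97073 J before reaching 0 °C.
Warming the ice to 0 °C takes 0.466·2090·3.35 = 3262.7 J, leaving 93810 J for melting.
Melting all 0.466 kg of ice would need 0.466·334000 = 155644 J.
That's not enough to melt it all — equilibrium is at 0 °C with ice remaining.
m_melt = 93810 / L_f = 0.2809 kg.

m_melted ≈ 0.281 kg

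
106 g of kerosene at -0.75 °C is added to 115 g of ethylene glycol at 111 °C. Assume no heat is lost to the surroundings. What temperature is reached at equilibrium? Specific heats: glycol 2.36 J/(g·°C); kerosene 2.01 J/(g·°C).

T_f ≈ 61.9 °C

|Q_glycol| = |Q_kerosene|:
115*2.36*(111 − T) = 106*2.01*(T − (-0.75))
271.4(111 − T) = 213.06(T − (-0.75))
484.46 T = 29966  ⇒  T ≈ 61.85 °C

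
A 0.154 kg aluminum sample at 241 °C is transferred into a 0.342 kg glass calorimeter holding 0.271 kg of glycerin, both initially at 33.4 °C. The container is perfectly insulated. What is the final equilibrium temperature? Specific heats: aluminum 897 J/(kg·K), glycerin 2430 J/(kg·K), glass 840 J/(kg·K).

T_f ≈ 59.9 °C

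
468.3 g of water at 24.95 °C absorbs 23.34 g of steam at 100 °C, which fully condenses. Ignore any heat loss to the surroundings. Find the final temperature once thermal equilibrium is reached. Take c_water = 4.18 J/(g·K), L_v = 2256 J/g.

Taking heat into each body as positive, Σ m c ΔT = 0:
condense steam: −23.34·2256 = −52655
  condensed water 100 °C→T: 97.56(T − 100)
  original water: 1957.5(T − 24.95)
2055.1 T = 52655 + 9756.1 + 48839 = 111251
T ≈ 54.14 °C, under the boiling point, so the assumption holds.

T_f ≈ 54.1 °C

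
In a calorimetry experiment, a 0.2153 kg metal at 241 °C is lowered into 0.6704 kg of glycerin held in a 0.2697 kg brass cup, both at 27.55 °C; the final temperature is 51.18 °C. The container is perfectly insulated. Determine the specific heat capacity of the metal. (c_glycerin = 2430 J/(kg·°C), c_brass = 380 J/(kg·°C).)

Setting the total heat transfer to zero:
0.2153×c×(51.18 − 241) + 0.6704×2430×(51.18 − 27.55) + 0.2697×380×(51.18 − 27.55) = 0
-40.87 c = -40917
c = -40917/-40.87 ≈ 1001 J/(kg·°C)

c ≈ 1000 J/(kg·°C)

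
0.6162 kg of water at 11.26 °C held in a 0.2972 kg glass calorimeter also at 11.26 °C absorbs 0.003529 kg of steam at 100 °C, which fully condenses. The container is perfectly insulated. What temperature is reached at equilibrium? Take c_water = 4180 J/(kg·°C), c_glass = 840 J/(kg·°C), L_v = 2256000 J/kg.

Energy balance with sensible and latent terms:
steam→water at 100 °C releases m L_v = 0.003529·2256000 = 7961.4
  condensate cools 100→T: 0.003529·4180·(T − 100) = 14.75(T − 100)
  water warms: 0.6162·4180·(T − 11.26) = 2575.7(T − 11.26)
  cup: 249.65(T − 11.26)
2840.1 T = 7961.4 + 1475.1 + 31814 = 41250
T ≈ 14.52 °C, under the boiling point, so the assumption holds.

T_f ≈ 14.5 °C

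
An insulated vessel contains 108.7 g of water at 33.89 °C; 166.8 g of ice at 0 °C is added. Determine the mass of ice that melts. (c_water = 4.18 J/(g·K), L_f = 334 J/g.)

m_melted ≈ 46.1 g

Cooling the water to 0 °C releases 108.7×4.18×33.89 = 15398 J.
Fully melting the ice requires m_ice L_f = 166.8×334 = 55711 J.
That's not enough to melt it all — equilibrium is at 0 °C with ice remaining.
Mass melted = 15398/334 ≈ 46.1 g.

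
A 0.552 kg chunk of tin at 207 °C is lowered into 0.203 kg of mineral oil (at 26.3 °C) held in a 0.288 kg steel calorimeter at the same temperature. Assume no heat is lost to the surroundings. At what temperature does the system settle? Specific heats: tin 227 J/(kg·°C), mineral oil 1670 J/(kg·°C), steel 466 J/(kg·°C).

T_f ≈ 64.1 °C

T_f = Σ m_i c_i T_i / Σ m_i c_i:
T_f = (125.3*207 + 339.01*26.3 + 134.21*26.3) / (125.3 + 339.01 + 134.21)
    = 38384 / 598.52 ≈ 64.13 °C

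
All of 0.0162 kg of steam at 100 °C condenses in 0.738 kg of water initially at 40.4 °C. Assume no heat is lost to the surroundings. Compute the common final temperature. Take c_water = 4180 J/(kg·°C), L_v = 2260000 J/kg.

T_f ≈ 53.3 °C

Taking heat into each body as positive, Σ m c ΔT = 0:
latent heat released on condensation: 0.0162·2260000 = 36612
  condensate cools 100→T: 0.0162·4180·(T − 100) = 67.72(T − 100)
  water warms: 0.738·4180·(T − 40.4) = 3084.8(T − 40.4)
3152.6 T = 36612 + 6771.6 + 124628 = 168011
T ≈ 53.29 °C, under the boiling point, so the assumption holds.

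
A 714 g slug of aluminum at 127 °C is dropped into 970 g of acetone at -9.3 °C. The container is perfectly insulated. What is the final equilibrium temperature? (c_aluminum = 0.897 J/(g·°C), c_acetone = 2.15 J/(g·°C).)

T_f ≈ 22.7 °C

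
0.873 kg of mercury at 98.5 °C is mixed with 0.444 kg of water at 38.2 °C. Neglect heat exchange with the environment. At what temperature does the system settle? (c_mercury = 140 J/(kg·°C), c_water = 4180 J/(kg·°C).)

T_f ≈ 41.9 °C

T_f = Σ m_i c_i T_i / Σ m_i c_i:
T_f = (122.22×98.5 + 1855.9×38.2) / (122.22 + 1855.9)
    = 82935 / 1978.1 ≈ 41.93 °C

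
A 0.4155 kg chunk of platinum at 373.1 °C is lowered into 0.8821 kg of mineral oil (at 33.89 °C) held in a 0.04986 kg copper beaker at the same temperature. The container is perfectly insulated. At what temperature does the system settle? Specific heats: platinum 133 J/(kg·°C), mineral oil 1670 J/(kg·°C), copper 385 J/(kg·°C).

Taking heat into each body as positive, Σ m c ΔT = 0:
0.4155*133*(T − 373.1) + 0.8821*1670*(T − 33.89) + 0.04986*385*(T − 33.89) = 0
55.26(T − 373.1) + 1473.1(T − 33.89) + 19.2(T − 33.89) = 0
1547.6 T = 71192
T ≈ 46.00 °C

T_f ≈ 46.0 °C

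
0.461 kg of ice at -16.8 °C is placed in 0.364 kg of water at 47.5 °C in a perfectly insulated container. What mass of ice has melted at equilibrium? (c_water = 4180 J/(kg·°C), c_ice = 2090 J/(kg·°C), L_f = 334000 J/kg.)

Heat available from the water dropping to 0 °C: 0.364·4180·47.5 = 72272 J.
Of that, 0.461·2090·16.8 = 16187 J goes to bring the ice to 0 °C, leaving 56086 J.
Fully melting the ice requires m_ice L_f = 0.461·334000 = 153974 J.
56086 J < 153974 J, so only part of the ice melts and the system sits at 0 °C.
m_melt = 56086 / L_f = 0.1679 kg.

m_melted ≈ 0.168 kg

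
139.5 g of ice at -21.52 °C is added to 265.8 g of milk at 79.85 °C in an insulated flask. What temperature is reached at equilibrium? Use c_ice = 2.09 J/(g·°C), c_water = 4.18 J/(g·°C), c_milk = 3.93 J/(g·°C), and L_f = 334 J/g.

T_f ≈ 18.8 °C

Setting the total heat transfer to zero:
warm ice to 0 °C: 139.5·2.09·(0 − (-21.52)) = 6274.3
  melt ice: 139.5·334 = 46593
  meltwater 0→T: 139.5·4.18·T = 583.11 T
  milk cools: 265.8·3.93·(T − 79.85) = 1044.6(T − 79.85)
1627.7 T = 83411 − 52867 = 30544
T ≈ 18.76 °C — above 0 °C, consistent with complete melting.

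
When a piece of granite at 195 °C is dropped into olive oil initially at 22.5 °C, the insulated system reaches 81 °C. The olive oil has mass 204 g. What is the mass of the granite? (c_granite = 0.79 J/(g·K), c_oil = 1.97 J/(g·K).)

m ≈ 261 g

|Q_granite| = |Q_oil|:
m×0.79×(195 − 81) = 204×1.97×(81 − 22.5)
90.06 m = 23510  ⇒  m ≈ 261 g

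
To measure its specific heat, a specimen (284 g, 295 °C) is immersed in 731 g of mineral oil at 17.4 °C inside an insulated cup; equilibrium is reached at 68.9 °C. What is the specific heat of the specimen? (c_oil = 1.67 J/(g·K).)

c ≈ 0.979 J/(g·K)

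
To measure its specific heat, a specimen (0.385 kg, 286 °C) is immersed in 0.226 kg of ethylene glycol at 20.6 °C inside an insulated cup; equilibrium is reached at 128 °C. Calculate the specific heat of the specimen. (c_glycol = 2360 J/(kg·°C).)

c ≈ 942 J/(kg·°C)

Heat lost by the specimen = heat gained by the glycol:
0.385×c×(286 − 128) = 0.226×2360×(128 − 20.6)
60.83 c = 57283  ⇒  c ≈ 941.7 J/(kg·°C)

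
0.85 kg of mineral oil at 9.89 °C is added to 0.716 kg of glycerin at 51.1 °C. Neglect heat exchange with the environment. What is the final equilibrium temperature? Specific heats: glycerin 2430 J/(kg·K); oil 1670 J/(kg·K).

T_f ≈ 32.6 °C

Heat lost by the glycerin equals heat gained by the oil:
0.716·2430·(51.1 − T) = 0.85·1670·(T − 9.89)
1739.9(51.1 − T) = 1419.5(T − 9.89)
3159.4 T = 102947  ⇒  T ≈ 32.58 °C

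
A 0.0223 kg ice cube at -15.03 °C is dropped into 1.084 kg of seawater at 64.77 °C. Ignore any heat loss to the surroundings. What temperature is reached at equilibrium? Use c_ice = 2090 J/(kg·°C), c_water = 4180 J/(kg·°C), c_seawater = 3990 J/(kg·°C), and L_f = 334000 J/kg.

T_f ≈ 61.6 °C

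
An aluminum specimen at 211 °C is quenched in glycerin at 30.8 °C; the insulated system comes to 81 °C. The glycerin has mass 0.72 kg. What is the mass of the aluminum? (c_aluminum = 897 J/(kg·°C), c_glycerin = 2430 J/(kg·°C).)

m ≈ 0.753 kg

Let T be the final temperature. ΣQ_i = 0:
m×897×(81 − 211) + 0.72×2430×(81 − 30.8) = 0
-116610 m = -87830
m = -87830/-116610 ≈ 0.7532 kg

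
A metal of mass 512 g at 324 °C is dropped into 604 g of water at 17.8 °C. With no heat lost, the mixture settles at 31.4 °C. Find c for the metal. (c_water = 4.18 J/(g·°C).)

c ≈ 0.229 J/(g·°C)

Net heat exchanged in the isolated system is zero:
512·c·(31.4 − 324) + 604·4.18·(31.4 − 17.8) = 0
-149811 c = -34336
c = -34336/-149811 ≈ 0.2292 J/(g·°C)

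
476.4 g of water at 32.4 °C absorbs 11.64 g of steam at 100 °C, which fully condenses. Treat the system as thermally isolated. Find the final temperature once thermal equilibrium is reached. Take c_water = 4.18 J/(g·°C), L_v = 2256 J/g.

T_f ≈ 46.9 °C

Taking heat into each body as positive, Σ m c ΔT = 0:
latent heat released on condensation: 11.64·2256 = 26260; condensed water 100 °C→T: 48.66(T − 100); water warms: 476.4·4.18·(T − 32.4) = 1991.4(T − 32.4)
2040 T = 26260 + 4865.5 + 64520 = 95645
T ≈ 46.88 °C, under the boiling point, so the assumption holds.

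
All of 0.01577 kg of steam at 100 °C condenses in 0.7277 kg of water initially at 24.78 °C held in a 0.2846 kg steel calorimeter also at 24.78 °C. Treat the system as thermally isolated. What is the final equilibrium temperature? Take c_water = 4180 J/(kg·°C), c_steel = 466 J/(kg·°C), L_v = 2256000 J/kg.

Net heat exchanged in the isolated system is zero:
condense steam: −0.01577·2256000 = −35577
  condensate cools 100→T: 0.01577·4180·(T − 100) = 65.92(T − 100)
  water warms: 0.7277·4180·(T − 24.78) = 3041.8(T − 24.78)
  cup: 132.62(T − 24.78)
3240.3 T = 35577 + 6591.9 + 78662 = 120831
T ≈ 37.29 °C — below 100 °C, confirming all the steam condensed.

T_f ≈ 37.3 °C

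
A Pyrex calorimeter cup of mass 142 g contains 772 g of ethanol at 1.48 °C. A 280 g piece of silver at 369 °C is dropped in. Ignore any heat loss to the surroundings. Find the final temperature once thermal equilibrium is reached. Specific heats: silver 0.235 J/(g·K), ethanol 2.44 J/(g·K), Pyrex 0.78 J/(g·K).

T_f ≈ 13.2 °C

T_f is the heat-capacity-weighted average of the initial temperatures:
T_f = (65.8·369 + 1883.7·1.48 + 110.76·1.48) / (65.8 + 1883.7 + 110.76)
    = 27232 / 2060.2 ≈ 13.22 °C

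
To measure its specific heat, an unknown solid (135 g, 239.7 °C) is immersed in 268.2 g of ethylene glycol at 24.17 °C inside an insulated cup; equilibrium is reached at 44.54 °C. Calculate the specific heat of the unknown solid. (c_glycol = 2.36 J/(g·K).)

Heat lost by the unknown solid = heat gained by the glycol:
135×c×(239.7 − 44.54) = 268.2×2.36×(44.54 − 24.17)
26347 c = 12893  ⇒  c ≈ 0.4894 J/(g·K)

c ≈ 0.489 J/(g·K)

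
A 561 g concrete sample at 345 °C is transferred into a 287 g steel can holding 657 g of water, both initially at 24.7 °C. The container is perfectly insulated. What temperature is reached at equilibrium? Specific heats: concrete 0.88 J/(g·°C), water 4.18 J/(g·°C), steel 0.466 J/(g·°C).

Net heat exchanged in the isolated system is zero:
561*0.88*(T − 345) + 657*4.18*(T − 24.7) + 287*0.466*(T − 24.7) = 0
493.68(T − 345) + 2746.3(T − 24.7) + 133.74(T − 24.7) = 0
(493.68 + 2746.3 + 133.74) T = 493.68*345 + 2746.3*24.7 + 133.74*24.7
T = 241456/3373.7 ≈ 71.57 °C

T_f ≈ 71.6 °C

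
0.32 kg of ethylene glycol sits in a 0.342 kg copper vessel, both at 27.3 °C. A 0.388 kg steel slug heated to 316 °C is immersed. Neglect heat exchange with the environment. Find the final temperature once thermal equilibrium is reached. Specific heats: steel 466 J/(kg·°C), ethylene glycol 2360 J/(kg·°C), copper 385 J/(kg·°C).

T_f ≈ 76.2 °C

T_f is the heat-capacity-weighted average of the initial temperatures:
T_f = (180.81*316 + 755.2*27.3 + 131.67*27.3) / (180.81 + 755.2 + 131.67)
    = 81347 / 1067.7 ≈ 76.19 °C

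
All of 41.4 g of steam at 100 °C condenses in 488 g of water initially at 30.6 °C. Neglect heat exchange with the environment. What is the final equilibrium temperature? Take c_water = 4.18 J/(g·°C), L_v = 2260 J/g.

T_f ≈ 78.3 °C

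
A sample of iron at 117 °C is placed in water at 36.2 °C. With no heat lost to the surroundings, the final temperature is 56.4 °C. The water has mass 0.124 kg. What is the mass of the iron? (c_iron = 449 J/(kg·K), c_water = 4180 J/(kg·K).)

Net heat exchanged in the isolated system is zero:
m×449×(56.4 − 117) + 0.124×4180×(56.4 − 36.2) = 0
-27209 m = -10470
m = -10470/-27209 ≈ 0.3848 kg

m ≈ 0.385 kg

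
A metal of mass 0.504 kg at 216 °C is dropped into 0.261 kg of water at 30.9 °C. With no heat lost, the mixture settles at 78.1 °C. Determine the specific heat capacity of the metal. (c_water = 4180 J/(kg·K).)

c ≈ 741 J/(kg·K)

m_s c (T_s − T_f) = m_water c_water (T_f − T_0):
0.504·c·(216 − 78.1) = 0.261·4180·(78.1 − 30.9)
69.5 c = 51494  ⇒  c ≈ 740.9 J/(kg·K)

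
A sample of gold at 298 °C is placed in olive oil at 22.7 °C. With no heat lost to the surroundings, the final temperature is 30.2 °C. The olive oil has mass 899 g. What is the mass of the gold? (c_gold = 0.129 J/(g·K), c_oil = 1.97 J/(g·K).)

Net heat exchanged in the isolated system is zero:
m·0.129·(30.2 − 298) + 899·1.97·(30.2 − 22.7) = 0
-34.55 m = -13283
m = -13283/-34.55 ≈ 384.5 g

m ≈ 384 g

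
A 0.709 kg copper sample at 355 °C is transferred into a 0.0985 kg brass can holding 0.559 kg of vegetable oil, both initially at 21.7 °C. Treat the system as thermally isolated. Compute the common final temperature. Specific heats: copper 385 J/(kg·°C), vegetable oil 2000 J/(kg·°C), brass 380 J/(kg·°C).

T_f ≈ 85.4 °C

With ΣQ=0 the equilibrium temperature is the m·c-weighted mean:
T_f = (272.96*355 + 1118*21.7 + 37.43*21.7) / (272.96 + 1118 + 37.43)
    = 121975 / 1428.4 ≈ 85.39 °C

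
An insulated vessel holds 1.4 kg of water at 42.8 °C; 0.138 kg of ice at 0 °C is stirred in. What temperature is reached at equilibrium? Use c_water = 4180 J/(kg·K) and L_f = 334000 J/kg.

T_f ≈ 31.8 °C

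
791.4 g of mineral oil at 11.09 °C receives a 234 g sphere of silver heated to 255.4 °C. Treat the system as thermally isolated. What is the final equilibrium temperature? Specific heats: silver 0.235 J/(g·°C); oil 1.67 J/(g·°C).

Energy conservation, ΣQ = 0:
234·0.235·(T − 255.4) + 791.4·1.67·(T − 11.09) = 0
54.99(T − 255.4) + 1321.6(T − 11.09) = 0
(54.99 + 1321.6) T = 54.99·255.4 + 1321.6·11.09
T = 28701/1376.6 ≈ 20.85 °C

T_f ≈ 20.8 °C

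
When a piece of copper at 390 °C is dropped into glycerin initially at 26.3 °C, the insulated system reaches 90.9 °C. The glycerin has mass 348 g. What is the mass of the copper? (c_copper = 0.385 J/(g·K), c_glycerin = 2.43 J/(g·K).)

m ≈ 474 g

|Q_copper| = |Q_glycerin|:
m·0.385·(390 − 90.9) = 348·2.43·(90.9 − 26.3)
115.15 m = 54628  ⇒  m ≈ 474.4 g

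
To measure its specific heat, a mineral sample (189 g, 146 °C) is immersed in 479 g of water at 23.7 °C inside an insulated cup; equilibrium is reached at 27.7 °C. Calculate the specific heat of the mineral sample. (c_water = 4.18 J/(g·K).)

c ≈ 0.358 J/(g·K)

Heat lost by the mineral sample = heat gained by the water:
189·c·(146 − 27.7) = 479·4.18·(27.7 − 23.7)
22359 c = 8008.9  ⇒  c ≈ 0.3582 J/(g·K)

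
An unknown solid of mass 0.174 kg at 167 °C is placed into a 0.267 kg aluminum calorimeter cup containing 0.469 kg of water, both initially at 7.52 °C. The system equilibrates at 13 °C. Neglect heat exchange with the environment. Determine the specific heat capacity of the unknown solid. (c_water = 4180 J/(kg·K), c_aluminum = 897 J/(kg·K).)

c ≈ 450 J/(kg·K)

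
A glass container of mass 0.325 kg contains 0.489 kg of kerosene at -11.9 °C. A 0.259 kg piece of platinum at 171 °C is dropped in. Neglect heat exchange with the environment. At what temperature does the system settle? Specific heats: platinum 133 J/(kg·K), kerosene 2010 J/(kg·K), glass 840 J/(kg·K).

T_f ≈ -7.0 °C

Heat gained plus heat lost sum to zero:
0.259·133·(T − 171) + 0.489·2010·(T − (-11.9)) + 0.325·840·(T − (-11.9)) = 0
1290.3 T = -9054.7
T ≈ -7.02 °C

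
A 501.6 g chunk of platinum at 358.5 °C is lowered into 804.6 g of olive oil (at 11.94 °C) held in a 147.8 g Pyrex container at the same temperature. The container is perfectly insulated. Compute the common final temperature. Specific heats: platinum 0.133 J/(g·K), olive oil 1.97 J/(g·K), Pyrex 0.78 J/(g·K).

Energy conservation, ΣQ = 0:
501.6*0.133*(T − 358.5) + 804.6*1.97*(T − 11.94) + 147.8*0.78*(T − 11.94) = 0
1767.1 T = 44219
T = 44219 / 1767.1 = 25 °C

T_f ≈ 25.0 °C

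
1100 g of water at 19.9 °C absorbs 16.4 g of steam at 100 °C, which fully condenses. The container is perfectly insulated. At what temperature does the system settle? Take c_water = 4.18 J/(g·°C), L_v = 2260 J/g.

T_f ≈ 29.0 °C

Taking heat into each body as positive, Σ m c ΔT = 0:
latent heat released on condensation: 16.4×2260 = 37064; condensed water 100 °C→T: 68.55(T − 100); water warms: 1100×4.18×(T − 19.9) = 4598(T − 19.9)
4666.6 T = 37064 + 6855.2 + 91500 = 135419
T ≈ 29.02 °C (< 100 °C, so full condensation is consistent).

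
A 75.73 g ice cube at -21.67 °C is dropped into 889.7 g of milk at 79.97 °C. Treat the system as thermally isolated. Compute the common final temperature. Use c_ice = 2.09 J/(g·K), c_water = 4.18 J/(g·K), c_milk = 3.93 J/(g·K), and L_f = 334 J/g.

T_f ≈ 65.8 °C

Taking heat into each body as positive, Σ m c ΔT = 0:
warm ice to 0 °C: 75.73×2.09×(0 − (-21.67)) = 3429.8; fusion: m_ice L_f = 75.73×334 = 25294; meltwater 0→T: 75.73×4.18×T = 316.55 T; milk: 3496.5(T − 79.97)
3813.1 T = 279617 − 28724 = 250893
T ≈ 65.80 °C (positive, so assuming full melt was valid).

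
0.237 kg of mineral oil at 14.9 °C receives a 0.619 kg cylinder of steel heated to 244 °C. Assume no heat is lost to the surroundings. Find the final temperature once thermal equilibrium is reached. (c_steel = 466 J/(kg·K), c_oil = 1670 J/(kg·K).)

Energy conservation, ΣQ = 0:
0.619·466·(T − 244) + 0.237·1670·(T − 14.9) = 0
288.45(T − 244) + 395.79(T − 14.9) = 0
(288.45 + 395.79) T = 288.45·244 + 395.79·14.9
T ≈ 111.48 °C

T_f ≈ 111.5 °C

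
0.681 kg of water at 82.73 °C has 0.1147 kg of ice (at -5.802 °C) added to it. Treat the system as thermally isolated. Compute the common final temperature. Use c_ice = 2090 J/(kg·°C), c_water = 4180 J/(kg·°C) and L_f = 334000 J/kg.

T_f ≈ 58.9 °C

Setting the total heat transfer to zero:
warm ice to 0 °C: 0.1147×2090×(0 − (-5.802)) = 1390.9
  melt ice: 0.1147×334000 = 38310
  warm the meltwater: 479.45 T
  water cools: 0.681×4180×(T − 82.73) = 2846.6(T − 82.73)
3326 T = 235498 − 39701 = 195797
T ≈ 58.87 °C (positive, so assuming full melt was valid).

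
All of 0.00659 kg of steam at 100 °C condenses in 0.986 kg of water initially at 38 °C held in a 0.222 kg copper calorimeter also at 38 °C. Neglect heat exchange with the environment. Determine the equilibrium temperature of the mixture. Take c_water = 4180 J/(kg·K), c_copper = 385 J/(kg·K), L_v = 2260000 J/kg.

T_f ≈ 41.9 °C

Net heat exchanged in the isolated system is zero:
condense steam: −0.00659·2260000 = −14893; condensate cools 100→T: 0.00659·4180·(T − 100) = 27.55(T − 100); water warms: 0.986·4180·(T − 38) = 4121.5(T − 38); copper cup: 0.222·385·(T − 38) = 85.47(T − 38)
4234.5 T = 14893 + 2754.6 + 159864 = 177512
T ≈ 41.92 °C, under the boiling point, so the assumption holds.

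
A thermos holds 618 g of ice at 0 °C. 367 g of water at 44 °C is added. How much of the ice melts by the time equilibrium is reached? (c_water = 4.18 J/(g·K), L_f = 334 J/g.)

m_melted ≈ 202 g

Heat available from the water dropping to 0 °C: 367·4.18·44 = 67499 J.
Fully melting the ice requires m_ice L_f = 618·334 = 206412 J.
67499 J < 206412 J, so only part of the ice melts and the system sits at 0 °C.
Mass melted = 67499/334 ≈ 202.1 g.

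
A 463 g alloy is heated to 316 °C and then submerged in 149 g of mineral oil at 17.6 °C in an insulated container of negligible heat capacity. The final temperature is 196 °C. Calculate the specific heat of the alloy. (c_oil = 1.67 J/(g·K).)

c ≈ 0.799 J/(g·K)

Setting the total heat transfer to zero:
463×c×(196 − 316) + 149×1.67×(196 − 17.6) = 0
-55560 c = -44391
c = -44391/-55560 ≈ 0.799 J/(g·K)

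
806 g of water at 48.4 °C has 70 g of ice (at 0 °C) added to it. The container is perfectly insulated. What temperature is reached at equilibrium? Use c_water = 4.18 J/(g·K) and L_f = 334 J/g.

Net heat exchanged in the isolated system is zero:
fusion: m_ice L_f = 70·334 = 23380; warm the meltwater: 292.6 T; water: 3369.1(T − 48.4)
3661.7 T = 163063 − 23380 = 139683
T ≈ 38.15 °C (positive, so assuming full melt was valid).

T_f ≈ 38.1 °C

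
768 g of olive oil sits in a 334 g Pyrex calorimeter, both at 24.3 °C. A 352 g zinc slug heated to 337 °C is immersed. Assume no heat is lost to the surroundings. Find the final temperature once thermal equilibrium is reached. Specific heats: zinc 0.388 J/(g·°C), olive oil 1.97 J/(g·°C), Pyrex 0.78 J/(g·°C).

Heat gained plus heat lost sum to zero:
352·0.388·(T − 337) + 768·1.97·(T − 24.3) + 334·0.78·(T − 24.3) = 0
1910.1 T = 89122
T ≈ 46.66 °C

T_f ≈ 46.7 °C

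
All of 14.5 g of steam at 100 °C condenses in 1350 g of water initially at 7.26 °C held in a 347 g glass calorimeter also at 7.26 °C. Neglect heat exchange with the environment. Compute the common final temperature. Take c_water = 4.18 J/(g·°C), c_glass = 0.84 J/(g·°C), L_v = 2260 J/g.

Let T be the final temperature. ΣQ_i = 0:
latent heat released on condensation: 14.5×2260 = 32770; condensate cools 100→T: 14.5×4.18×(T − 100) = 60.61(T − 100); original water: 5643(T − 7.26); glass cup: 347×0.84×(T − 7.26) = 291.48(T − 7.26)
5995.1 T = 32770 + 6061 + 43084 = 81915
T ≈ 13.66 °C (< 100 °C, so full condensation is consistent).

T_f ≈ 13.7 °C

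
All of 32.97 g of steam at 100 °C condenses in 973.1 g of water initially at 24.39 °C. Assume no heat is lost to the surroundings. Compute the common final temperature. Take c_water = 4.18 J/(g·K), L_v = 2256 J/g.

Energy conservation, ΣQ = 0:
condense steam: −32.97×2256 = −74380
  condensate cools 100→T: 32.97×4.18×(T − 100) = 137.81(T − 100)
  water warms: 973.1×4.18×(T − 24.39) = 4067.6(T − 24.39)
4205.4 T = 74380 + 13781 + 99208 = 187370
T ≈ 44.55 °C, under the boiling point, so the assumption holds.

T_f ≈ 44.6 °C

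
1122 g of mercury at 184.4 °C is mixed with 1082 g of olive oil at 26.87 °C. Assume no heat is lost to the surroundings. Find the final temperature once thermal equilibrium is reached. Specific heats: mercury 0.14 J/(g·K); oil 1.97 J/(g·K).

Taking heat into each body as positive, Σ m c ΔT = 0:
1122×0.14×(T − 184.4) + 1082×1.97×(T − 26.87) = 0
(157.08 + 2131.5) T = 157.08×184.4 + 2131.5×26.87
T = 86240 / 2288.6 = 37.7 °C

T_f ≈ 37.7 °C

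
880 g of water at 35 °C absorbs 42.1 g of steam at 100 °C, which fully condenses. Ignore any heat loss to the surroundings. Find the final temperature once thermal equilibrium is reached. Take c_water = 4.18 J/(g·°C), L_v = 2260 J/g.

Sum of m c ΔT and latent-heat terms is zero:
steam→water at 100 °C releases m L_v = 42.1·2260 = 95146; condensate cools 100→T: 42.1·4.18·(T − 100) = 175.98(T − 100); water warms: 880·4.18·(T − 35) = 3678.4(T − 35)
3854.4 T = 95146 + 17598 + 128744 = 241488
T ≈ 62.65 °C, under the boiling point, so the assumption holds.

T_f ≈ 62.7 °C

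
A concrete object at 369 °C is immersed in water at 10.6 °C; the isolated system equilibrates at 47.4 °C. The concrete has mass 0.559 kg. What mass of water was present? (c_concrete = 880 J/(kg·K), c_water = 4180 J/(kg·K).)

m ≈ 1.03 kg

|Q_concrete| = |Q_water|:
0.559×880×(369 − 47.4) = m×4180×(47.4 − 10.6)
153824 m = 158201  ⇒  m ≈ 1.028 kg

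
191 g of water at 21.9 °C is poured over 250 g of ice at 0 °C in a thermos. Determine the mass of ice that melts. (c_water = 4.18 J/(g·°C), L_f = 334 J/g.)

Cooling the water to 0 °C releases 191×4.18×21.9 = 17485 J.
Fully melting the ice requires m_ice L_f = 250×334 = 83500 J.
17485 J < 83500 J, so only part of the ice melts and the system sits at 0 °C.
m_melted×334 = 17485  ⇒  m_melted ≈ 52.35 g.

m_melted ≈ 52.3 g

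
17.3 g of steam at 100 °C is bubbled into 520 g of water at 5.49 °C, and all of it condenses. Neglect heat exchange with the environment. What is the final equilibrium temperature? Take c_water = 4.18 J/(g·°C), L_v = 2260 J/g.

T_f ≈ 25.9 °C

Energy balance with sensible and latent terms:
condense steam: −17.3·2260 = −39098; condensed water 100 °C→T: 72.31(T − 100); water warms: 520·4.18·(T − 5.49) = 2173.6(T − 5.49)
2245.9 T = 39098 + 7231.4 + 11933 = 58262
T ≈ 25.94 °C — below 100 °C, confirming all the steam condensed.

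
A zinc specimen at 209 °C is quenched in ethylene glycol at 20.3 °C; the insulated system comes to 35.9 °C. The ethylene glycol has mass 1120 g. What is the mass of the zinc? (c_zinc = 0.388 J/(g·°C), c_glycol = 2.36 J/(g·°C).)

m ≈ 614 g

Let T be the final temperature. ΣQ_i = 0:
m·0.388·(35.9 − 209) + 1120·2.36·(35.9 − 20.3) = 0
-67.16 m = -41234
m = -41234/-67.16 ≈ 613.9 g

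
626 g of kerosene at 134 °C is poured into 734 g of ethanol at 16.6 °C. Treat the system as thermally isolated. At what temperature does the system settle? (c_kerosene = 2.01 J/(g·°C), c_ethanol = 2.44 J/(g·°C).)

T_f ≈ 65.0 °C

|Q_kerosene| = |Q_ethanol|:
626*2.01*(134 − T) = 734*2.44*(T − 16.6)
1258.3(134 − T) = 1791(T − 16.6)
3049.2 T = 198337  ⇒  T ≈ 65.05 °C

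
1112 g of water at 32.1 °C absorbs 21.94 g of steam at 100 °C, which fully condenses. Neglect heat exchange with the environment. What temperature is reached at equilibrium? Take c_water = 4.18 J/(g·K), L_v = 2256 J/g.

Sum of m c ΔT and latent-heat terms is zero:
condense steam: −21.94×2256 = −49497
  condensate cools 100→T: 21.94×4.18×(T − 100) = 91.71(T − 100)
  original water: 4648.2(T − 32.1)
4739.9 T = 49497 + 9170.9 + 149206 = 207873
T ≈ 43.86 °C (< 100 °C, so full condensation is consistent).

T_f ≈ 43.9 °C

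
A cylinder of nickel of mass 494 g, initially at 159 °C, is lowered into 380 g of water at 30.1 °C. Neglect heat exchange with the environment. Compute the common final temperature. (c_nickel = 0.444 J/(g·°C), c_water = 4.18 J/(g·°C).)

T_f ≈ 45.7 °C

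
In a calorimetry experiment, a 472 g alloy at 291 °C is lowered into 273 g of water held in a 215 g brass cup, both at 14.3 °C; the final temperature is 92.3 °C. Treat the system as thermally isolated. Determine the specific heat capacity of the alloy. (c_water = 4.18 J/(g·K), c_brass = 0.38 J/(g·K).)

Setting the total heat transfer to zero:
472·c·(92.3 − 291) + 273·4.18·(92.3 − 14.3) + 215·0.38·(92.3 − 14.3) = 0
-93786 c = -95382
c = -95382/-93786 ≈ 1.017 J/(g·K)

c ≈ 1.02 J/(g·K)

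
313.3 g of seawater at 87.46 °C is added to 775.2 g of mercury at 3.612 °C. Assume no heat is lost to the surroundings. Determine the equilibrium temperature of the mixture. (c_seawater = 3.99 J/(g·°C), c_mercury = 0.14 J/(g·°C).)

T_f ≈ 80.8 °C

With ΣQ=0 the equilibrium temperature is the m·c-weighted mean:
T_f = (1250.1*87.46 + 108.53*3.612) / (1250.1 + 108.53)
    = 109723 / 1358.6 ≈ 80.76 °C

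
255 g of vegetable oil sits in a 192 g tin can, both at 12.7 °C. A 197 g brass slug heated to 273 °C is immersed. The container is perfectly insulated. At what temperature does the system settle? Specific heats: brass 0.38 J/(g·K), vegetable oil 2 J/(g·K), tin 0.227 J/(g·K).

Let T be the final temperature. ΣQ_i = 0:
197·0.38·(T − 273) + 255·2·(T − 12.7) + 192·0.227·(T − 12.7) = 0
628.44 T = 27467
T = 27467 / 628.44 = 43.7 °C

T_f ≈ 43.7 °C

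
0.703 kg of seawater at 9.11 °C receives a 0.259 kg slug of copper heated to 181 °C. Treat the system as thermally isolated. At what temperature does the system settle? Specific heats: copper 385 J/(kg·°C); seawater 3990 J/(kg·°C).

Set heat shed by the hot body equal to heat absorbed by the cold body:
0.259*385*(181 − T) = 0.703*3990*(T − 9.11)
99.72(181 − T) = 2805(T − 9.11)
2904.7 T = 43602  ⇒  T ≈ 15.01 °C

T_f ≈ 15.0 °C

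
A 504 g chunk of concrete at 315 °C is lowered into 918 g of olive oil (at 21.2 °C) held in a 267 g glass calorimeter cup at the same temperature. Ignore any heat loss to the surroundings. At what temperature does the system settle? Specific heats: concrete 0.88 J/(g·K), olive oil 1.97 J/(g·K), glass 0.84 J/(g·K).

Let T be the final temperature. ΣQ_i = 0:
504·0.88·(T − 315) + 918·1.97·(T − 21.2) + 267·0.84·(T − 21.2) = 0
443.52(T − 315) + 1808.5(T − 21.2) + 224.28(T − 21.2) = 0
2476.3 T = 182803
T = 182803 / 2476.3 = 73.8 °C

T_f ≈ 73.8 °C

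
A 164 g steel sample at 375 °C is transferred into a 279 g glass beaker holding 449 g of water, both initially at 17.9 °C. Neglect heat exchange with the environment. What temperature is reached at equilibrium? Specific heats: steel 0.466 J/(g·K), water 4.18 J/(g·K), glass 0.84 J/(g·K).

Net heat exchanged in the isolated system is zero:
164·0.466·(T − 375) + 449·4.18·(T − 17.9) + 279·0.84·(T − 17.9) = 0
76.42(T − 375) + 1876.8(T − 17.9) + 234.36(T − 17.9) = 0
2187.6 T = 66449
T = 66449/2187.6 ≈ 30.38 °C

T_f ≈ 30.4 °C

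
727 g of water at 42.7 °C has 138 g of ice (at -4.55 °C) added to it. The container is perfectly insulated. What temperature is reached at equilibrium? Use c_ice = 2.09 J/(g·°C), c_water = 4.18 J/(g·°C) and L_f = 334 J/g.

T_f ≈ 22.8 °C

Energy balance with sensible and latent terms:
warm ice to 0 °C: 138×2.09×(0 − (-4.55)) = 1312.3
  melt ice: 138×334 = 46092
  meltwater 0→T: 138×4.18×T = 576.84 T
  water: 3038.9(T − 42.7)
3615.7 T = 129759 − 47404 = 82355
T ≈ 22.78 °C. Since T > 0 °C, the all-ice-melts assumption holds.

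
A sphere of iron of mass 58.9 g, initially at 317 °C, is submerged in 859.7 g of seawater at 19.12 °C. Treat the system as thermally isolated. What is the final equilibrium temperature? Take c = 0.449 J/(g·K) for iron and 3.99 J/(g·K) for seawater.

T_f ≈ 21.4 °C

With ΣQ=0 the equilibrium temperature is the m·c-weighted mean:
T_f = (26.45·317 + 3430.2·19.12) / (26.45 + 3430.2)
    = 73969 / 3456.6 ≈ 21.40 °C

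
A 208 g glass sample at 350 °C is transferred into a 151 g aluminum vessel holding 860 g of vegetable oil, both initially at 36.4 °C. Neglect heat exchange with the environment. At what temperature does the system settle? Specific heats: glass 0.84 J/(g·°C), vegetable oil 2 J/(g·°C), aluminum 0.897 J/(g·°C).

T_f ≈ 63.4 °C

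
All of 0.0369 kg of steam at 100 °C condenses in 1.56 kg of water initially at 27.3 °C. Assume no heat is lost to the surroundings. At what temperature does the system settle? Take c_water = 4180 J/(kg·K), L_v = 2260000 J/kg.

Energy conservation, ΣQ = 0:
steam→water at 100 °C releases m L_v = 0.0369×2260000 = 83394
  condensate cools 100→T: 0.0369×4180×(T − 100) = 154.24(T − 100)
  original water: 6520.8(T − 27.3)
6675 T = 83394 + 15424 + 178018 = 276836
T ≈ 41.47 °C, under the boiling point, so the assumption holds.

T_f ≈ 41.5 °C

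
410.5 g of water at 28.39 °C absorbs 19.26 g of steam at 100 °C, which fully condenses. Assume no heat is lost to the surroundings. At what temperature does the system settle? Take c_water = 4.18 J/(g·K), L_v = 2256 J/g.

T_f ≈ 55.8 °C

Net heat exchanged in the isolated system is zero:
latent heat released on condensation: 19.26×2256 = 43451; condensate cools 100→T: 19.26×4.18×(T − 100) = 80.51(T − 100); original water: 1715.9(T − 28.39)
1796.4 T = 43451 + 8050.7 + 48714 = 100215
T ≈ 55.79 °C (< 100 °C, so full condensation is consistent).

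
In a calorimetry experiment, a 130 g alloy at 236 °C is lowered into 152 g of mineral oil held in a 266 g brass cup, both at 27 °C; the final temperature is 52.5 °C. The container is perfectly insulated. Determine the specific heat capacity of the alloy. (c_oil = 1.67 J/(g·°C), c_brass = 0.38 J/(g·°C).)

c ≈ 0.379 J/(g·°C)

Let T be the final temperature. ΣQ_i = 0:
130×c×(52.5 − 236) + 152×1.67×(52.5 − 27) + 266×0.38×(52.5 − 27) = 0
-23855 c = -9050.5
c = -9050.5/-23855 ≈ 0.3794 J/(g·°C)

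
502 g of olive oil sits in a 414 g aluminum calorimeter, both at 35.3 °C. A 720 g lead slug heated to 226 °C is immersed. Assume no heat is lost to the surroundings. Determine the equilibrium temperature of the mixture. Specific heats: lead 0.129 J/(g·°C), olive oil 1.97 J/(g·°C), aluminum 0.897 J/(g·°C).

T_f ≈ 47.5 °C

Taking heat into each body as positive, Σ m c ΔT = 0:
720*0.129*(T − 226) + 502*1.97*(T − 35.3) + 414*0.897*(T − 35.3) = 0
(92.88 + 988.94 + 371.36) T = 92.88*226 + 988.94*35.3 + 371.36*35.3
T = 69009 / 1453.2 = 47.5 °C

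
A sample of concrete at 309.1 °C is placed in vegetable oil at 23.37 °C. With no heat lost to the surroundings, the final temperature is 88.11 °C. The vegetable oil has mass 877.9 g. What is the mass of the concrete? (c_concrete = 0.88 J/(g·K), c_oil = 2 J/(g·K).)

m ≈ 585 g

|Q_concrete| = |Q_oil|:
m·0.88·(309.1 − 88.11) = 877.9·2·(88.11 − 23.37)
194.47 m = 113670  ⇒  m ≈ 584.5 g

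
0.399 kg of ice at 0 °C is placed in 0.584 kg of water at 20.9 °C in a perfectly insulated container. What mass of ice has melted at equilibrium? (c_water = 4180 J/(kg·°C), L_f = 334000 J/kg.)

m_melted ≈ 0.153 kg

Water can give up m c ΔT = 0.584×4180×20.9 = 51019 J before reaching 0 °C.
Melting all 0.399 kg of ice would need 0.399×334000 = 133266 J.
51019 J < 133266 J, so only part of the ice melts and the system sits at 0 °C.
m_melted×334000 = 51019  ⇒  m_melted ≈ 0.1528 kg.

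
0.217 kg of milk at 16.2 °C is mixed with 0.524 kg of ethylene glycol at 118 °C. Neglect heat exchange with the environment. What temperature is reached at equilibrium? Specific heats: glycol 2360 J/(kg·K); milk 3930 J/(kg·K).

T_f ≈ 76.5 °C

Setting the total heat transfer to zero:
0.524·2360·(T − 118) + 0.217·3930·(T − 16.2) = 0
1236.6(T − 118) + 852.81(T − 16.2) = 0
(1236.6 + 852.81) T = 1236.6·118 + 852.81·16.2
T = 159739/2089.4 ≈ 76.45 °C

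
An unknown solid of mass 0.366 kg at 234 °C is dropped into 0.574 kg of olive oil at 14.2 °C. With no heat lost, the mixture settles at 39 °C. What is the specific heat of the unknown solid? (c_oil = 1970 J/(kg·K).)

m_s c (T_s − T_f) = m_oil c_oil (T_f − T_0):
0.366·c·(234 − 39) = 0.574·1970·(39 − 14.2)
71.37 c = 28043  ⇒  c ≈ 392.9 J/(kg·K)

c ≈ 393 J/(kg·K)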